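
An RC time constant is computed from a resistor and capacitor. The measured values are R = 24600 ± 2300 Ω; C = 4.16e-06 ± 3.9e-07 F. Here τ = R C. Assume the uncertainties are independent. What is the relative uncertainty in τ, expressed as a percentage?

Relative error in a monomial: (δτ/τ)² = Σ (nᵢ · δxᵢ/xᵢ)².
  (1·δR/R)² = (1×0.0935)² = 0.00874;  (1·δC/C)² = (1×0.0938)² = 0.00879
δτ/τ = √(0.0175) = 0.132

13.2%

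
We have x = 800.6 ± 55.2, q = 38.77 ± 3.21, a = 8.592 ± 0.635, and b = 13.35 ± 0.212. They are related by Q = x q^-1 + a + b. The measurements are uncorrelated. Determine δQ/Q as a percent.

Let p = x·q^-1 = 20.65. δp/p = √((1·δx/x)² + (-1·δq/q)²) = √(0.00475 + 0.00686) = 0.108, so δp = 2.22.
Q = p + a + b: δQ = √(δp² + δa² + δb²) = √(4.95 + 0.403 + 0.0449) = 2.32
Q = 42.59, so δQ/Q = 2.32/42.59 = 0.0546.

5.46%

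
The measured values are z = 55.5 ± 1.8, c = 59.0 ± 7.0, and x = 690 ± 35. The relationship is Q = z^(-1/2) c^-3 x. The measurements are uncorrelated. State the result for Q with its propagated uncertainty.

Products/powers → add relative errors in quadrature, weighted by exponent:
  (−½·δz/z)² = (-0.5×0.0324)² = 0.000263;  (-3·δc/c)² = (-3×0.119)² = 0.127;  (1·δx/x)² = (1×0.0507)² = 0.00257
δQ/Q = √(0.130) = 0.360
Q = 0.000451, so δQ = 0.360 × 0.000451 = 0.000162.

0.000451 ± 0.000162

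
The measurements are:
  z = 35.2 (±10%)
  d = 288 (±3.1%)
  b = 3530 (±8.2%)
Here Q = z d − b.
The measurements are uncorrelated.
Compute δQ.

Let p = z·d = 10100. δp/p = √((1·δz/z)² + (1·δd/d)²) = √(0.0100 + 0.000961) = 0.105, so δp = 1060.
Q = p − b: δQ = √(δp² + δb²) = √(1.13e+06 + 83800) = 1100

1100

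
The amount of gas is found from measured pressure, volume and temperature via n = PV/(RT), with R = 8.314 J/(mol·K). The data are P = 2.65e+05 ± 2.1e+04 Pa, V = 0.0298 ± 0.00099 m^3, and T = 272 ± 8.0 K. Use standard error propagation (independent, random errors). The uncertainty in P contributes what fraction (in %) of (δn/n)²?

76.1%

(δn/n)² = (1·δP/P)² + (1·δV/V)² + (-1·δT/T)²
  P term: (1×0.0792)² = 0.00628
  V term: (1×0.0332)² = 0.00110
  T term: (-1×0.0294)² = 0.000865
Total = 0.00825. Share from P = 0.00628/0.00825 = 0.761.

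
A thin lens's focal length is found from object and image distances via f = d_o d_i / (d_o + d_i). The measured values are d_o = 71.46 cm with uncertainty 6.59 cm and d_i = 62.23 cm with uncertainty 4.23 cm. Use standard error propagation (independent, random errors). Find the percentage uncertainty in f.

∂f/∂d_o = (d_i/(d_o+d_i))² = 0.217;  ∂f/∂d_i = (d_o/(d_o+d_i))² = 0.286
δf = √((∂f/∂d_o · δd_o)² + (∂f/∂d_i · δd_i)²) = √(2.04 + 1.46) = 1.87 cm
f = 33.26 cm, so δf/f = 1.87/33.26 = 0.0562.

5.62%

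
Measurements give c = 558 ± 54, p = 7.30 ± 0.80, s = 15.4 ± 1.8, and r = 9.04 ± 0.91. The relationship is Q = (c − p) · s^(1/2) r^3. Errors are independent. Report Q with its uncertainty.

(1.60 ± 0.515) × 10^6

Let u = c − p = 551. δu = √(δc² + δp²) = √(2920 + 0.640) = 54.0, so δu/u = 0.0981.
Q is then a monomial in u, s, r:
δQ/Q = √((δu/u)² + (½·δs/s)² + (3·δr/r)²) = √(0.00962 + 0.00342 + 0.0912) = 0.323
Q = 1.6e+06, so δQ = 0.323 × 1.6e+06 = 5.15e+05.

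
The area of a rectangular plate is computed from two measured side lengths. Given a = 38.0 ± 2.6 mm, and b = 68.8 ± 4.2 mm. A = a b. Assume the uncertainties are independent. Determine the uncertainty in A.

240 mm^2

Each factor contributes (exponent × relative error)² to (δA/A)²:
  (1·δa/a)² = (1×0.0684)² = 0.00468;  (1·δb/b)² = (1×0.0610)² = 0.00373
δA/A = √(0.00841) = 0.0917
A = 2610 mm^2, so δA = 0.0917 × 2610 = 240 mm^2.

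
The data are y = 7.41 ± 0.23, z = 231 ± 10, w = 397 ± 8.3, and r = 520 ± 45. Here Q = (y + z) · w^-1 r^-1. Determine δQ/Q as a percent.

Let u = y + z = 238. δu = √(δy² + δz²) = √(0.0529 + 100) = 10.0, so δu/u = 0.0420.
Q is then a monomial in u, w, r:
δQ/Q = √((δu/u)² + (-1·δw/w)² + (-1·δr/r)²) = √(0.00176 + 0.000437 + 0.00749) = 0.0984

9.84%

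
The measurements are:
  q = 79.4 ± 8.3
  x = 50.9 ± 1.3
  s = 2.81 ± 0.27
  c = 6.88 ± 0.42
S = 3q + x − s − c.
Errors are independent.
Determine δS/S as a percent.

S is a linear combination, so absolute uncertainties add in quadrature:
  (3·δq)² = 620;  (δx)² = 1.69;  (δs)² = 0.0729;  (δc)² = 0.176
δS = √(622) = 24.9
S = 279, so δS/S = 24.9/279 = 0.0893.

8.93%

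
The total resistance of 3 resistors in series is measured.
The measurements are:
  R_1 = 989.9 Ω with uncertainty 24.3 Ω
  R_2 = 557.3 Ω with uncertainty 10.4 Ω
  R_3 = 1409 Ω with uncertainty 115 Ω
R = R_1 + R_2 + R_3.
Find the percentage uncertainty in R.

Each term contributes (cᵢ δxᵢ)² to (δR)²:
  (δR_1)² = 590;  (δR_2)² = 108;  (δR_3)² = 13200
δR = √(13900) = 118 Ω
R = 2956 Ω, so δR/R = 118/2956 = 0.0399.

3.99%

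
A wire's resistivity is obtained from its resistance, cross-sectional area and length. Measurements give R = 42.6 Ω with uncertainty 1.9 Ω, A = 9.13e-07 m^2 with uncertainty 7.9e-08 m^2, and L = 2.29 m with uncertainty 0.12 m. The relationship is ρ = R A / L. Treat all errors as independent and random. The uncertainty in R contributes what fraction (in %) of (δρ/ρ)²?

(δρ/ρ)² = (1·δR/R)² + (1·δA/A)² + (-1·δL/L)²
  R term: (1×0.0446)² = 0.00199
  A term: (1×0.0865)² = 0.00749
  L term: (-1×0.0524)² = 0.00275
Total = 0.0122. Share from R = 0.00199/0.0122 = 0.163.

16.3%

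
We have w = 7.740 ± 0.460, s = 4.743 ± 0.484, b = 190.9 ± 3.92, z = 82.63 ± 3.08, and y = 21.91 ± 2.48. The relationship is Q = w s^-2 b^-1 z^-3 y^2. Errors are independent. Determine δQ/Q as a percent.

33.1%

For a monomial Q ∝ w, s^-2, b^-1, z^-3, y^2, fractional errors add in quadrature:
  (1·δw/w)² = (1×0.0594)² = 0.00353;  (-2·δs/s)² = (-2×0.102)² = 0.0417;  (-1·δb/b)² = (-1×0.0205)² = 0.000422;  (-3·δz/z)² = (-3×0.0373)² = 0.0125;  (2·δy/y)² = (2×0.113)² = 0.0512
δQ/Q = √(0.109) = 0.331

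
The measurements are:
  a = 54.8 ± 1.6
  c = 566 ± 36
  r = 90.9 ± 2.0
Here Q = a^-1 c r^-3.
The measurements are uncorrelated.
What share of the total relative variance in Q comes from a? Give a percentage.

(δQ/Q)² = (-1·δa/a)² + (1·δc/c)² + (-3·δr/r)²
  a term: (-1×0.0292)² = 0.000852
  c term: (1×0.0636)² = 0.00405
  r term: (-3×0.0220)² = 0.00436
Total = 0.00925. Share from a = 0.000852/0.00925 = 0.0921.

9.21%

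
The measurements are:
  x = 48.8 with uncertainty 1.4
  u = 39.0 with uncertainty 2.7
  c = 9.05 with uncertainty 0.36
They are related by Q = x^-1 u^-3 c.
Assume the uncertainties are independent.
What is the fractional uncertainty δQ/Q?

Relative error in a monomial: (δQ/Q)² = Σ (nᵢ · δxᵢ/xᵢ)².
  (-1·δx/x)² = (-1×0.0287)² = 0.000823;  (-3·δu/u)² = (-3×0.0692)² = 0.0431;  (1·δc/c)² = (1×0.0398)² = 0.00158
δQ/Q = √(0.0455) = 0.213

0.213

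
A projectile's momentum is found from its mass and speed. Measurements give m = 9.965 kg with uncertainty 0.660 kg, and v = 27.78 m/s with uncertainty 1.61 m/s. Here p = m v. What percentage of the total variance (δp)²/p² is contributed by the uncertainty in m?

56.6%

(δp/p)² = (1·δm/m)² + (1·δv/v)²
  m term: (1×0.0662)² = 0.00439
  v term: (1×0.0580)² = 0.00336
Total = 0.00775. Share from m = 0.00439/0.00775 = 0.566.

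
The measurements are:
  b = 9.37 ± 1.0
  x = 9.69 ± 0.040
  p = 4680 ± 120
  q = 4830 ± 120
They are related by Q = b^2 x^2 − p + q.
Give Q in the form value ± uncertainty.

8390 ± 1770

Let w = b^2·x^2 = 8240. δw/w = √((2·δb/b)² + (2·δx/x)²) = √(0.0456 + 6.82e-05) = 0.214, so δw = 1760.
Q = w − p + q: δQ = √(δw² + δp² + δq²) = √(3.1e+06 + 14400 + 14400) = 1770
Q = 8390.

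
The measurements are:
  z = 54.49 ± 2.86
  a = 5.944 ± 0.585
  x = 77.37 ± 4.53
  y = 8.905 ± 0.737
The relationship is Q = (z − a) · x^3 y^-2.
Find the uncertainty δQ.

70500

Let u = z − a = 48.55. δu = √(δz² + δa²) = √(8.18 + 0.342) = 2.92, so δu/u = 0.0601.
Q is then a monomial in u, x, y:
δQ/Q = √((δu/u)² + (3·δx/x)² + (-2·δy/y)²) = √(0.00362 + 0.0309 + 0.0274) = 0.249
Q = 283500, so δQ = 0.249 × 283500 = 70500.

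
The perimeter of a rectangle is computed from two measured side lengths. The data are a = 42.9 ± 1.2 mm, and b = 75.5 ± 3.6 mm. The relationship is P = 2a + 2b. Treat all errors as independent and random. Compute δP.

For a sum/difference, combine absolute errors in quadrature:
  (2·δa)² = 5.76;  (2·δb)² = 51.8
δP = √(57.6) = 7.59 mm

7.59 mm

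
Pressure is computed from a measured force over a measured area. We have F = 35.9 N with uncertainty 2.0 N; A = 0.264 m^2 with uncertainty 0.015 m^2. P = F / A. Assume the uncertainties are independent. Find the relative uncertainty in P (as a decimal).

0.0796

P is a product of powers, so relative uncertainties combine in quadrature:
  (1·δF/F)² = (1×0.0557)² = 0.00310;  (-1·δA/A)² = (-1×0.0568)² = 0.00323
δP/P = √(0.00633) = 0.0796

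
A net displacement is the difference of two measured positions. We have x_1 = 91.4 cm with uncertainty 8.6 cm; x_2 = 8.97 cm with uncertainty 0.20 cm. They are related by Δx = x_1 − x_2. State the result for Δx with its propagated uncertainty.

For a sum/difference, combine absolute errors in quadrature:
  (δx_1)² = 74.0;  (δx_2)² = 0.0400
δΔx = √(74.0) = 8.60 cm
Δx = 82.4 cm.

82.4 ± 8.60 cm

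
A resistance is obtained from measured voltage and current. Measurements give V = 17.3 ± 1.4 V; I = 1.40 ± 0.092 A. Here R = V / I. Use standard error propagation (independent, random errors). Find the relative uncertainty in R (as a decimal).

R is a product of powers, so relative uncertainties combine in quadrature:
  (1·δV/V)² = (1×0.0809)² = 0.00655;  (-1·δI/I)² = (-1×0.0657)² = 0.00432
δR/R = √(0.0109) = 0.104

0.104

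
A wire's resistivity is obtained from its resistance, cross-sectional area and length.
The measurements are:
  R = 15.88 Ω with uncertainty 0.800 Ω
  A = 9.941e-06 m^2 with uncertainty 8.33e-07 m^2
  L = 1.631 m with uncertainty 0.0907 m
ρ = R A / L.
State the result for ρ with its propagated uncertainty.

(9.679 ± 1.09) × 10^-5 Ω·m

Relative error in a monomial: (δρ/ρ)² = Σ (nᵢ · δxᵢ/xᵢ)².
  (1·δR/R)² = (1×0.0504)² = 0.00254;  (1·δA/A)² = (1×0.0838)² = 0.00702;  (-1·δL/L)² = (-1×0.0556)² = 0.00309
δρ/ρ = √(0.0127) = 0.112
ρ = 9.679e-05 Ω·m, so δρ = 0.112 × 9.679e-05 = 1.09e-05 Ω·m.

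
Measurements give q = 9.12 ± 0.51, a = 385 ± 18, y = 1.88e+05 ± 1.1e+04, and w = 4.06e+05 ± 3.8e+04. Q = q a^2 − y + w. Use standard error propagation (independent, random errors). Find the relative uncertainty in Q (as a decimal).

0.0971

Let p = q·a^2 = 1.35e+06. δp/p = √((1·δq/q)² + (2·δa/a)²) = √(0.00313 + 0.00874) = 0.109, so δp = 1.47e+05.
Q = p − y + w: δQ = √(δp² + δy² + δw²) = √(2.17e+10 + 1.21e+08 + 1.44e+09) = 1.53e+05
Q = 1.57e+06, so δQ/Q = 1.53e+05/1.57e+06 = 0.0971.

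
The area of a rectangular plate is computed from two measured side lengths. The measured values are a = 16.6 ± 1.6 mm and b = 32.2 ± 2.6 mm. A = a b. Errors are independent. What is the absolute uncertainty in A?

67.2 mm^2

Relative error in a monomial: (δA/A)² = Σ (nᵢ · δxᵢ/xᵢ)².
  (1·δa/a)² = (1×0.0964)² = 0.00929;  (1·δb/b)² = (1×0.0807)² = 0.00652
δA/A = √(0.0158) = 0.126
A = 535 mm^2, so δA = 0.126 × 535 = 67.2 mm^2.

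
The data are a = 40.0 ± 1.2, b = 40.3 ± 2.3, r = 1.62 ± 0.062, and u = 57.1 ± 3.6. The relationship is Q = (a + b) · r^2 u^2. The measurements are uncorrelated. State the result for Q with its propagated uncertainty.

(6.87 ± 1.04) × 10^5

Let w = a + b = 80.3. δw = √(δa² + δb²) = √(1.44 + 5.29) = 2.59, so δw/w = 0.0323.
Q is then a monomial in w, r, u:
δQ/Q = √((δw/w)² + (2·δr/r)² + (2·δu/u)²) = √(0.00104 + 0.00586 + 0.0159) = 0.151
Q = 6.87e+05, so δQ = 0.151 × 6.87e+05 = 1.04e+05.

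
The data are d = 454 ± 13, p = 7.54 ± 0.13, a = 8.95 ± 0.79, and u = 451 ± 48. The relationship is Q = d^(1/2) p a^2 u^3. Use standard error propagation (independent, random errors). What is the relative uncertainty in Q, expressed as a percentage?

36.6%

Since Q is a product/quotient, work with relative uncertainties:
  (½·δd/d)² = (0.5×0.0286)² = 0.000205;  (1·δp/p)² = (1×0.0172)² = 0.000297;  (2·δa/a)² = (2×0.0883)² = 0.0312;  (3·δu/u)² = (3×0.106)² = 0.102
δQ/Q = √(0.134) = 0.366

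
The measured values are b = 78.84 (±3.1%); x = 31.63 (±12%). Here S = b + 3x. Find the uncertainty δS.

S is a linear combination, so absolute uncertainties add in quadrature:
  (δb)² = 5.97;  (3·δx)² = 130
δS = √(136) = 11.6

11.6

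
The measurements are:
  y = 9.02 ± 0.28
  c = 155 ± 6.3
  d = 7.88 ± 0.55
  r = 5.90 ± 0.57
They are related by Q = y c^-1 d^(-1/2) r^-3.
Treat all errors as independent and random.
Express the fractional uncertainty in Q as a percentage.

29.6%

Relative error in a monomial: (δQ/Q)² = Σ (nᵢ · δxᵢ/xᵢ)².
  (1·δy/y)² = (1×0.0310)² = 0.000964;  (-1·δc/c)² = (-1×0.0406)² = 0.00165;  (−½·δd/d)² = (-0.5×0.0698)² = 0.00122;  (-3·δr/r)² = (-3×0.0966)² = 0.0840
δQ/Q = √(0.0878) = 0.296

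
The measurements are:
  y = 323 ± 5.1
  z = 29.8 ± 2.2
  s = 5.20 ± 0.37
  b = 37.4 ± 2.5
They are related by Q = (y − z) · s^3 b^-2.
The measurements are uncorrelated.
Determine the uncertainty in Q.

7.44

Let u = y − z = 293. δu = √(δy² + δz²) = √(26.0 + 4.84) = 5.55, so δu/u = 0.0189.
Q is then a monomial in u, s, b:
δQ/Q = √((δu/u)² + (3·δs/s)² + (-2·δb/b)²) = √(0.000359 + 0.0456 + 0.0179) = 0.253
Q = 29.5, so δQ = 0.253 × 29.5 = 7.44.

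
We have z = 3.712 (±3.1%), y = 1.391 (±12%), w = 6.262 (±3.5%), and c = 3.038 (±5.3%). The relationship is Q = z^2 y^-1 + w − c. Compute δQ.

Let p = z^2·y^-1 = 9.906. δp/p = √((2·δz/z)² + (-1·δy/y)²) = √(0.00384 + 0.0144) = 0.135, so δp = 1.34.
Q = p + w − c: δQ = √(δp² + δw² + δc²) = √(1.79 + 0.0480 + 0.0259) = 1.37

1.37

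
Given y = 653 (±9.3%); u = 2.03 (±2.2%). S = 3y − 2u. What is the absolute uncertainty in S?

Sums and differences: (δS)² = Σ (cᵢ δxᵢ)².
  (3·δy)² = 33200;  (2·δu)² = 0.00798
δS = √(33200) = 182

182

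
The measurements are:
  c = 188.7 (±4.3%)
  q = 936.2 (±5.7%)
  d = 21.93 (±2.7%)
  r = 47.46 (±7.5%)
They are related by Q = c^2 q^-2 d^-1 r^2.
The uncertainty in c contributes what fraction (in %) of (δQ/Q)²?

17.0%

(δQ/Q)² = (2·δc/c)² + (-2·δq/q)² + (-1·δd/d)² + (2·δr/r)²
  c term: (2×0.0430)² = 0.00740
  q term: (-2×0.0570)² = 0.0130
  d term: (-1×0.0270)² = 0.000729
  r term: (2×0.0750)² = 0.0225
Total = 0.0436. Share from c = 0.00740/0.0436 = 0.170.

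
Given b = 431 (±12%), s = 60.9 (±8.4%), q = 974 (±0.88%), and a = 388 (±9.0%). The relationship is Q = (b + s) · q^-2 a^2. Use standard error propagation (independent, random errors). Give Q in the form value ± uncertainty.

78.1 ± 16.4

Let u = b + s = 492. δu = √(δb² + δs²) = √(2670 + 26.2) = 52.0, so δu/u = 0.106.
Q is then a monomial in u, q, a:
δQ/Q = √((δu/u)² + (-2·δq/q)² + (2·δa/a)²) = √(0.0112 + 0.000310 + 0.0324) = 0.209
Q = 78.1, so δQ = 0.209 × 78.1 = 16.4.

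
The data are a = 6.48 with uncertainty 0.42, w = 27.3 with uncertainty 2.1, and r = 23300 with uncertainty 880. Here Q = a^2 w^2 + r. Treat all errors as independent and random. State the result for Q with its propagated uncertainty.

Let p = a^2·w^2 = 31300. δp/p = √((2·δa/a)² + (2·δw/w)²) = √(0.0168 + 0.0237) = 0.201, so δp = 6300.
Q = p + r: δQ = √(δp² + δr²) = √(3.96e+07 + 7.74e+05) = 6360
Q = 54600.

54600 ± 6360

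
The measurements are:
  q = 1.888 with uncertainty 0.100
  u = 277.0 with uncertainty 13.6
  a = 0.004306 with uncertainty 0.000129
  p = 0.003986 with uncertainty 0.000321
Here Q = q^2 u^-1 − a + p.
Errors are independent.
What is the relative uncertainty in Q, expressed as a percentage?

Let w = q^2·u^-1 = 0.01287. δw/w = √((2·δq/q)² + (-1·δu/u)²) = √(0.0112 + 0.00241) = 0.117, so δw = 0.00150.
Q = w − a + p: δQ = √(δw² + δa² + δp²) = √(2.26e-06 + 1.66e-08 + 1.03e-07) = 0.00154
Q = 0.01255, so δQ/Q = 0.00154/0.01255 = 0.123.

12.3%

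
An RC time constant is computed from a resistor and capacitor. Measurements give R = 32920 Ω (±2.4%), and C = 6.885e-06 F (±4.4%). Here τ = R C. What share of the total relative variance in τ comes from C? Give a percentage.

(δτ/τ)² = (1·δR/R)² + (1·δC/C)²
  R term: (1×0.0240)² = 0.000576
  C term: (1×0.0440)² = 0.00194
Total = 0.00251. Share from C = 0.00194/0.00251 = 0.771.

77.1%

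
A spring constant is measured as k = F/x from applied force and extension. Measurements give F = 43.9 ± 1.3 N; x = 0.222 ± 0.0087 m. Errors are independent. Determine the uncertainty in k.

For a monomial k ∝ F, x^-1, fractional errors add in quadrature:
  (1·δF/F)² = (1×0.0296)² = 0.000877;  (-1·δx/x)² = (-1×0.0392)² = 0.00154
δk/k = √(0.00241) = 0.0491
k = 198 N/m, so δk = 0.0491 × 198 = 9.71 N/m.

9.71 N/m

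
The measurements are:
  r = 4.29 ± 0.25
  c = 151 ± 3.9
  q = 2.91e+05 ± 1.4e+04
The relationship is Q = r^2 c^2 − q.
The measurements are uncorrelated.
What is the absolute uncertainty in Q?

55300

Let p = r^2·c^2 = 4.2e+05. δp/p = √((2·δr/r)² + (2·δc/c)²) = √(0.0136 + 0.00267) = 0.127, so δp = 53500.
Q = p − q: δQ = √(δp² + δq²) = √(2.86e+09 + 1.96e+08) = 55300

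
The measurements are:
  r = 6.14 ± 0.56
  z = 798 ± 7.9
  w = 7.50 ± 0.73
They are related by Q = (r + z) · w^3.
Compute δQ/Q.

Let u = r + z = 804. δu = √(δr² + δz²) = √(0.314 + 62.4) = 7.92, so δu/u = 0.00985.
Q is then a monomial in u, w:
δQ/Q = √((δu/u)² + (3·δw/w)²) = √(9.7e-05 + 0.0853) = 0.292

0.292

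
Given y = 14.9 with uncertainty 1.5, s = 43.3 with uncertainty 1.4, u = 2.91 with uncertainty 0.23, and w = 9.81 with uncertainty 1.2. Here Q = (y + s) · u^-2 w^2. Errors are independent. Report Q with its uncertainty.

661 ± 194

Let h = y + s = 58.2. δh = √(δy² + δs²) = √(2.25 + 1.96) = 2.05, so δh/h = 0.0353.
Q is then a monomial in h, u, w:
δQ/Q = √((δh/h)² + (-2·δu/u)² + (2·δw/w)²) = √(0.00124 + 0.0250 + 0.0599) = 0.293
Q = 661, so δQ = 0.293 × 661 = 194.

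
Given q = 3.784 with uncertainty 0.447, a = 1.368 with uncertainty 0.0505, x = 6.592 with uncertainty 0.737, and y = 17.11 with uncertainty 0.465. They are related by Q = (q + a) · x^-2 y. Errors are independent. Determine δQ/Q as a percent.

24.2%

Let u = q + a = 5.152. δu = √(δq² + δa²) = √(0.200 + 0.00255) = 0.450, so δu/u = 0.0873.
Q is then a monomial in u, x, y:
δQ/Q = √((δu/u)² + (-2·δx/x)² + (1·δy/y)²) = √(0.00762 + 0.0500 + 0.000739) = 0.242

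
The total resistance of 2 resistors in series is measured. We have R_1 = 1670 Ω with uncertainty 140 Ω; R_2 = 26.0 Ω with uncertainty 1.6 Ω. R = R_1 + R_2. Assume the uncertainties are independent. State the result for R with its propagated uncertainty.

Sums and differences: (δR)² = Σ (cᵢ δxᵢ)².
  (δR_1)² = 19600;  (δR_2)² = 2.56
δR = √(19600) = 140 Ω
R = 1700 Ω.

1700 ± 140 Ω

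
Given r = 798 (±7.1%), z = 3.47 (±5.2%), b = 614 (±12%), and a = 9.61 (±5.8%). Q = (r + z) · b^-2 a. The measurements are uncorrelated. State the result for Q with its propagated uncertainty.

Let u = r + z = 801. δu = √(δr² + δz²) = √(3210 + 0.0326) = 56.7, so δu/u = 0.0707.
Q is then a monomial in u, b, a:
δQ/Q = √((δu/u)² + (-2·δb/b)² + (1·δa/a)²) = √(0.00500 + 0.0576 + 0.00336) = 0.257
Q = 0.0204, so δQ = 0.257 × 0.0204 = 0.00525.

0.0204 ± 0.00525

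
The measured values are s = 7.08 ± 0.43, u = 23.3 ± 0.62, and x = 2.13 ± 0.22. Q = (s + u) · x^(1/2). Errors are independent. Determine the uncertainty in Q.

Let w = s + u = 30.4. δw = √(δs² + δu²) = √(0.185 + 0.384) = 0.755, so δw/w = 0.0248.
Q is then a monomial in w, x:
δQ/Q = √((δw/w)² + (½·δx/x)²) = √(0.000617 + 0.00267) = 0.0573
Q = 44.3, so δQ = 0.0573 × 44.3 = 2.54.

2.54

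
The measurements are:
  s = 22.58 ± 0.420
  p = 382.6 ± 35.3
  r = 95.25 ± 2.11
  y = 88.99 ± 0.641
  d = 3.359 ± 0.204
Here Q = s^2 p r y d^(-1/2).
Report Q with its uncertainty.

(9.022 ± 0.962) × 10^8

For a monomial Q ∝ s^2, p, r, y, d^(-1/2), fractional errors add in quadrature:
  (2·δs/s)² = (2×0.0186)² = 0.00138;  (1·δp/p)² = (1×0.0923)² = 0.00851;  (1·δr/r)² = (1×0.0222)² = 0.000491;  (1·δy/y)² = (1×0.00720)² = 5.19e-05;  (−½·δd/d)² = (-0.5×0.0607)² = 0.000922
δQ/Q = √(0.0114) = 0.107
Q = 9.022e+08, so δQ = 0.107 × 9.022e+08 = 9.62e+07.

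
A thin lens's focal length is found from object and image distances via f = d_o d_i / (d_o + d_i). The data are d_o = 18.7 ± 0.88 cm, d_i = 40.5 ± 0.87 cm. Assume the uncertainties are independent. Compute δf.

0.421 cm

∂f/∂d_o = (d_i/(d_o+d_i))² = 0.468;  ∂f/∂d_i = (d_o/(d_o+d_i))² = 0.0998
δf = √((∂f/∂d_o · δd_o)² + (∂f/∂d_i · δd_i)²) = √(0.170 + 0.00754) = 0.421 cm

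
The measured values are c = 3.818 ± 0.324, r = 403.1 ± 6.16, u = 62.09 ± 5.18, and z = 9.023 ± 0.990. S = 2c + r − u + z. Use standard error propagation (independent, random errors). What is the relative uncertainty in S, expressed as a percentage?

2.27%

Each term contributes (cᵢ δxᵢ)² to (δS)²:
  (2·δc)² = 0.420;  (δr)² = 37.9;  (δu)² = 26.8;  (δz)² = 0.980
δS = √(66.2) = 8.13
S = 357.7, so δS/S = 8.13/357.7 = 0.0227.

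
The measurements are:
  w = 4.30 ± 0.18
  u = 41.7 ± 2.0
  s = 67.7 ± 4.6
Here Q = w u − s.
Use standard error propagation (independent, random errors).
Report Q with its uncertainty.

Let p = w·u = 179. δp/p = √((1·δw/w)² + (1·δu/u)²) = √(0.00175 + 0.00230) = 0.0637, so δp = 11.4.
Q = p − s: δQ = √(δp² + δs²) = √(130 + 21.2) = 12.3
Q = 112.

112 ± 12.3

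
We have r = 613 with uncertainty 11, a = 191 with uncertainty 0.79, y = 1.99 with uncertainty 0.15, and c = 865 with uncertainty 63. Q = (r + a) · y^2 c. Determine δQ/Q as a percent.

Let u = r + a = 804. δu = √(δr² + δa²) = √(121 + 0.624) = 11.0, so δu/u = 0.0137.
Q is then a monomial in u, y, c:
δQ/Q = √((δu/u)² + (2·δy/y)² + (1·δc/c)²) = √(0.000188 + 0.0227 + 0.00530) = 0.168

16.8%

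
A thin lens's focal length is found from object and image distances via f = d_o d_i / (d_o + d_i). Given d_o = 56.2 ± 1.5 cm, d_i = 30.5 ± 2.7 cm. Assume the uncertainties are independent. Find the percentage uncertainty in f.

∂f/∂d_o = (d_i/(d_o+d_i))² = 0.124;  ∂f/∂d_i = (d_o/(d_o+d_i))² = 0.420
δf = √((∂f/∂d_o · δd_o)² + (∂f/∂d_i · δd_i)²) = √(0.0345 + 1.29) = 1.15 cm
f = 19.8 cm, so δf/f = 1.15/19.8 = 0.0581.

5.81%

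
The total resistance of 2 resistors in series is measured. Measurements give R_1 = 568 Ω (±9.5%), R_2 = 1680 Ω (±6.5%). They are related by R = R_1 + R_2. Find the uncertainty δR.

122 Ω

Sums and differences: (δR)² = Σ (cᵢ δxᵢ)².
  (δR_1)² = 2910;  (δR_2)² = 11900
δR = √(14800) = 122 Ω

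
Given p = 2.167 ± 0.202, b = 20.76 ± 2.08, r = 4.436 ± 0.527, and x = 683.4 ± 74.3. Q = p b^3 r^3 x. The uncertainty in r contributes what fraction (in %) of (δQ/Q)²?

(δQ/Q)² = (1·δp/p)² + (3·δb/b)² + (3·δr/r)² + (1·δx/x)²
  p term: (1×0.0932)² = 0.00869
  b term: (3×0.100)² = 0.0903
  r term: (3×0.119)² = 0.127
  x term: (1×0.109)² = 0.0118
Total = 0.238. Share from r = 0.127/0.238 = 0.534.

53.4%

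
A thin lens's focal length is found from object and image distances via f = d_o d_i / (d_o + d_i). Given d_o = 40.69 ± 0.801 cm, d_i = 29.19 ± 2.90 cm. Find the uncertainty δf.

∂f/∂d_o = (d_i/(d_o+d_i))² = 0.174;  ∂f/∂d_i = (d_o/(d_o+d_i))² = 0.339
δf = √((∂f/∂d_o · δd_o)² + (∂f/∂d_i · δd_i)²) = √(0.0195 + 0.967) = 0.993 cm

0.993 cm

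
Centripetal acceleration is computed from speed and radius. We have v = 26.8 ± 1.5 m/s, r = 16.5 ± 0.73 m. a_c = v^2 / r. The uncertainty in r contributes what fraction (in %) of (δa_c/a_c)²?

13.5%

(δa_c/a_c)² = (2·δv/v)² + (-1·δr/r)²
  v term: (2×0.0560)² = 0.0125
  r term: (-1×0.0442)² = 0.00196
Total = 0.0145. Share from r = 0.00196/0.0145 = 0.135.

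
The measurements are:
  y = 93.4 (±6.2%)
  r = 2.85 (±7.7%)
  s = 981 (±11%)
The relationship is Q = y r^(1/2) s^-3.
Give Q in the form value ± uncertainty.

(1.67 ± 0.564) × 10^-7

For a monomial Q ∝ y, r^(1/2), s^-3, fractional errors add in quadrature:
  (1·δy/y)² = (1×0.0620)² = 0.00384;  (½·δr/r)² = (0.5×0.0770)² = 0.00148;  (-3·δs/s)² = (-3×0.110)² = 0.109
δQ/Q = √(0.114) = 0.338
Q = 1.67e-07, so δQ = 0.338 × 1.67e-07 = 5.64e-08.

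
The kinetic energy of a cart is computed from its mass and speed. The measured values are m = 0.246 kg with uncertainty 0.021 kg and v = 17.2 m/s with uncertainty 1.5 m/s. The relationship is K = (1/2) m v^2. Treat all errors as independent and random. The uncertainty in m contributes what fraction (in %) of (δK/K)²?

(δK/K)² = (1·δm/m)² + (2·δv/v)²
  m term: (1×0.0854)² = 0.00729
  v term: (2×0.0872)² = 0.0304
Total = 0.0377. Share from m = 0.00729/0.0377 = 0.193.

19.3%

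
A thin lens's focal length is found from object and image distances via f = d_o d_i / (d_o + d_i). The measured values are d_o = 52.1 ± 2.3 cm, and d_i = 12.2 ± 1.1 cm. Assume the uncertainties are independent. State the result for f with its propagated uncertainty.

9.89 ± 0.727 cm

∂f/∂d_o = (d_i/(d_o+d_i))² = 0.0360;  ∂f/∂d_i = (d_o/(d_o+d_i))² = 0.657
δf = √((∂f/∂d_o · δd_o)² + (∂f/∂d_i · δd_i)²) = √(0.00686 + 0.522) = 0.727 cm
f = 9.89 cm.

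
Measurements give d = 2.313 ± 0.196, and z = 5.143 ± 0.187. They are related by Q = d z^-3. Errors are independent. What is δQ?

0.00235

For a monomial Q ∝ d, z^-3, fractional errors add in quadrature:
  (1·δd/d)² = (1×0.0847)² = 0.00718;  (-3·δz/z)² = (-3×0.0364)² = 0.0119
δQ/Q = √(0.0191) = 0.138
Q = 0.01700, so δQ = 0.138 × 0.01700 = 0.00235.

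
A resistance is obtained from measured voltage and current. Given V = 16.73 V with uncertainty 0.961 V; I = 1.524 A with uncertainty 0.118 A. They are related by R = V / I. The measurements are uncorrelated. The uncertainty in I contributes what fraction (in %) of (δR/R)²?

64.5%

(δR/R)² = (1·δV/V)² + (-1·δI/I)²
  V term: (1×0.0574)² = 0.00330
  I term: (-1×0.0774)² = 0.00600
Total = 0.00929. Share from I = 0.00600/0.00929 = 0.645.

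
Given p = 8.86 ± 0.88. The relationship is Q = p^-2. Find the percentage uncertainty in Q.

Since Q is a product/quotient, work with relative uncertainties:
  (-2·δp/p)² = (-2×0.0993)² = 0.0395
δQ/Q = √(0.0395) = 0.199

19.9%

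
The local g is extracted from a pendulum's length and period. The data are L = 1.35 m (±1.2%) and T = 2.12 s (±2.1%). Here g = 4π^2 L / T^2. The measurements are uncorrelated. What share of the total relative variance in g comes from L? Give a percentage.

7.55%

(δg/g)² = (1·δL/L)² + (-2·δT/T)²
  L term: (1×0.0120)² = 0.000144
  T term: (-2×0.0210)² = 0.00176
Total = 0.00191. Share from L = 0.000144/0.00191 = 0.0755.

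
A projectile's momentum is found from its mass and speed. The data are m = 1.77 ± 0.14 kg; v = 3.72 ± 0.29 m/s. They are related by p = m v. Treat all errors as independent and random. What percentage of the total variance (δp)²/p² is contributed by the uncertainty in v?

49.3%

(δp/p)² = (1·δm/m)² + (1·δv/v)²
  m term: (1×0.0791)² = 0.00626
  v term: (1×0.0780)² = 0.00608
Total = 0.0123. Share from v = 0.00608/0.0123 = 0.493.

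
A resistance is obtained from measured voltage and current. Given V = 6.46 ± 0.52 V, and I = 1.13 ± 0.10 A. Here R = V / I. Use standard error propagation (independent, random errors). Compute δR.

0.684 Ω

Relative error in a monomial: (δR/R)² = Σ (nᵢ · δxᵢ/xᵢ)².
  (1·δV/V)² = (1×0.0805)² = 0.00648;  (-1·δI/I)² = (-1×0.0885)² = 0.00783
δR/R = √(0.0143) = 0.120
R = 5.72 Ω, so δR = 0.120 × 5.72 = 0.684 Ω.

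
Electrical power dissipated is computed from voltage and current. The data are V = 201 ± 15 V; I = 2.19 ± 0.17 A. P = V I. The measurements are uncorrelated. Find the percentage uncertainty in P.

Products/powers → add relative errors in quadrature, weighted by exponent:
  (1·δV/V)² = (1×0.0746)² = 0.00557;  (1·δI/I)² = (1×0.0776)² = 0.00603
δP/P = √(0.0116) = 0.108

10.8%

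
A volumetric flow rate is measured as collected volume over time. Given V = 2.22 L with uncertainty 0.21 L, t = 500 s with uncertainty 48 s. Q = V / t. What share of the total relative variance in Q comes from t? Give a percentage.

50.7%

(δQ/Q)² = (1·δV/V)² + (-1·δt/t)²
  V term: (1×0.0946)² = 0.00895
  t term: (-1×0.0960)² = 0.00922
Total = 0.0182. Share from t = 0.00922/0.0182 = 0.507.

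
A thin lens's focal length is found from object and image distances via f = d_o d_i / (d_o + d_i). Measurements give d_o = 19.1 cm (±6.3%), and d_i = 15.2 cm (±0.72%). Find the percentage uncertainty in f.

∂f/∂d_o = (d_i/(d_o+d_i))² = 0.196;  ∂f/∂d_i = (d_o/(d_o+d_i))² = 0.310
δf = √((∂f/∂d_o · δd_o)² + (∂f/∂d_i · δd_i)²) = √(0.0558 + 0.00115) = 0.239 cm
f = 8.46 cm, so δf/f = 0.239/8.46 = 0.0282.

2.82%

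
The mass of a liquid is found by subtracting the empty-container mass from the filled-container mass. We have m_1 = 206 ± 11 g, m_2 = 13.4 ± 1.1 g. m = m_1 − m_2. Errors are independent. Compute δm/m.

Sums and differences: (δm)² = Σ (cᵢ δxᵢ)².
  (δm_1)² = 121;  (δm_2)² = 1.21
δm = √(122) = 11.1 g
m = 193 g, so δm/m = 11.1/193 = 0.0574.

0.0574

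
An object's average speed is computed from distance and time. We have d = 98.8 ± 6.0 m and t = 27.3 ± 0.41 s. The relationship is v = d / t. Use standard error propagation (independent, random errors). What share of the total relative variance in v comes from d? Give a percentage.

(δv/v)² = (1·δd/d)² + (-1·δt/t)²
  d term: (1×0.0607)² = 0.00369
  t term: (-1×0.0150)² = 0.000226
Total = 0.00391. Share from d = 0.00369/0.00391 = 0.942.

94.2%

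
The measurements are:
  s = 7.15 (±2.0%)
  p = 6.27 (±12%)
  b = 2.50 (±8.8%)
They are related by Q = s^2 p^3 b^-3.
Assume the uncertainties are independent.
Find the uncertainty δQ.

Products/powers → add relative errors in quadrature, weighted by exponent:
  (2·δs/s)² = (2×0.0200)² = 0.00160;  (3·δp/p)² = (3×0.120)² = 0.130;  (-3·δb/b)² = (-3×0.0880)² = 0.0697
δQ/Q = √(0.201) = 0.448
Q = 806, so δQ = 0.448 × 806 = 361.

361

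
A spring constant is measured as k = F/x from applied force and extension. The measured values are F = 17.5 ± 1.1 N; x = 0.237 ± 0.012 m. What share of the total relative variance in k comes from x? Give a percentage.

39.4%

(δk/k)² = (1·δF/F)² + (-1·δx/x)²
  F term: (1×0.0629)² = 0.00395
  x term: (-1×0.0506)² = 0.00256
Total = 0.00651. Share from x = 0.00256/0.00651 = 0.394.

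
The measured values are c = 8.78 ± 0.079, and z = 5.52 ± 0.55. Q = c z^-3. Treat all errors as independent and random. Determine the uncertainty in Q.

Products/powers → add relative errors in quadrature, weighted by exponent:
  (1·δc/c)² = (1×0.00900)² = 8.1e-05;  (-3·δz/z)² = (-3×0.0996)² = 0.0893
δQ/Q = √(0.0894) = 0.299
Q = 0.0522, so δQ = 0.299 × 0.0522 = 0.0156.

0.0156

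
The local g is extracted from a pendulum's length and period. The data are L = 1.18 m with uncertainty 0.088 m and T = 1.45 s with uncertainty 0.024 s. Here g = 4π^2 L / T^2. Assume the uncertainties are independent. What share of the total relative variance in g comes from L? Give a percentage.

83.5%

(δg/g)² = (1·δL/L)² + (-2·δT/T)²
  L term: (1×0.0746)² = 0.00556
  T term: (-2×0.0166)² = 0.00110
Total = 0.00666. Share from L = 0.00556/0.00666 = 0.835.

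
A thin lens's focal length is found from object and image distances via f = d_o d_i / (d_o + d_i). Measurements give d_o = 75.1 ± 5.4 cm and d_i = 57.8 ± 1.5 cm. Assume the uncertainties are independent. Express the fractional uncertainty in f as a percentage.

∂f/∂d_o = (d_i/(d_o+d_i))² = 0.189;  ∂f/∂d_i = (d_o/(d_o+d_i))² = 0.319
δf = √((∂f/∂d_o · δd_o)² + (∂f/∂d_i · δd_i)²) = √(1.04 + 0.229) = 1.13 cm
f = 32.7 cm, so δf/f = 1.13/32.7 = 0.0345.

3.45%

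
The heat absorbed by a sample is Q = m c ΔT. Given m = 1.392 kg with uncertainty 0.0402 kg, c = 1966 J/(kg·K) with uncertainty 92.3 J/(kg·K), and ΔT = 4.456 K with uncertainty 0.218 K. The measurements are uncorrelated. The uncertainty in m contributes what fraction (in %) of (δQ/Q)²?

(δQ/Q)² = (1·δm/m)² + (1·δc/c)² + (1·δΔT/ΔT)²
  m term: (1×0.0289)² = 0.000834
  c term: (1×0.0469)² = 0.00220
  ΔT term: (1×0.0489)² = 0.00239
Total = 0.00543. Share from m = 0.000834/0.00543 = 0.154.

15.4%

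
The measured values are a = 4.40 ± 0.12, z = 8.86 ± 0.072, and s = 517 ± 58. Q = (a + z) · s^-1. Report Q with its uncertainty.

Let u = a + z = 13.3. δu = √(δa² + δz²) = √(0.0144 + 0.00518) = 0.140, so δu/u = 0.0106.
Q is then a monomial in u, s:
δQ/Q = √((δu/u)² + (-1·δs/s)²) = √(0.000111 + 0.0126) = 0.113
Q = 0.0256, so δQ = 0.113 × 0.0256 = 0.00289.

0.0256 ± 0.00289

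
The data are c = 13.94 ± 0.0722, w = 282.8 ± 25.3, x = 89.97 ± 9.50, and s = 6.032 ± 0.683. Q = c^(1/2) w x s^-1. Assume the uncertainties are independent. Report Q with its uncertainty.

15750 ± 2820

Relative error in a monomial: (δQ/Q)² = Σ (nᵢ · δxᵢ/xᵢ)².
  (½·δc/c)² = (0.5×0.00518)² = 6.71e-06;  (1·δw/w)² = (1×0.0895)² = 0.00800;  (1·δx/x)² = (1×0.106)² = 0.0111;  (-1·δs/s)² = (-1×0.113)² = 0.0128
δQ/Q = √(0.0320) = 0.179
Q = 15750, so δQ = 0.179 × 15750 = 2820.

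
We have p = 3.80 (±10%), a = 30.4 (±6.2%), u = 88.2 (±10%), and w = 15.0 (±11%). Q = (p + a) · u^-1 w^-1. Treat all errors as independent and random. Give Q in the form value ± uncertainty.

Let h = p + a = 34.2. δh = √(δp² + δa²) = √(0.144 + 3.55) = 1.92, so δh/h = 0.0562.
Q is then a monomial in h, u, w:
δQ/Q = √((δh/h)² + (-1·δu/u)² + (-1·δw/w)²) = √(0.00316 + 0.0100 + 0.0121) = 0.159
Q = 0.0259, so δQ = 0.159 × 0.0259 = 0.00411.

0.0259 ± 0.00411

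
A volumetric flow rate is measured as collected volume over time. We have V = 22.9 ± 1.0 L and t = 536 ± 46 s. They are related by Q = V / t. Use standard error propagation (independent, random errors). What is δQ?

Products/powers → add relative errors in quadrature, weighted by exponent:
  (1·δV/V)² = (1×0.0437)² = 0.00191;  (-1·δt/t)² = (-1×0.0858)² = 0.00737
δQ/Q = √(0.00927) = 0.0963
Q = 0.0427 L/s, so δQ = 0.0963 × 0.0427 = 0.00411 L/s.

0.00411 L/s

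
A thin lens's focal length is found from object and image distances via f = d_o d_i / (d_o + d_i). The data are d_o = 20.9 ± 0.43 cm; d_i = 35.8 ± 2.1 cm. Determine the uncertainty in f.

∂f/∂d_o = (d_i/(d_o+d_i))² = 0.399;  ∂f/∂d_i = (d_o/(d_o+d_i))² = 0.136
δf = √((∂f/∂d_o · δd_o)² + (∂f/∂d_i · δd_i)²) = √(0.0294 + 0.0814) = 0.333 cm

0.333 cm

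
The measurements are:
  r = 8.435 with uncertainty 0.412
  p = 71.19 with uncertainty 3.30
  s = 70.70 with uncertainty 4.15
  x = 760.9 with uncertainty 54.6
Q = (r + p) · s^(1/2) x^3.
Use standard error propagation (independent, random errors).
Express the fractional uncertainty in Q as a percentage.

22.1%

Let u = r + p = 79.62. δu = √(δr² + δp²) = √(0.170 + 10.9) = 3.33, so δu/u = 0.0418.
Q is then a monomial in u, s, x:
δQ/Q = √((δu/u)² + (½·δs/s)² + (3·δx/x)²) = √(0.00174 + 0.000861 + 0.0463) = 0.221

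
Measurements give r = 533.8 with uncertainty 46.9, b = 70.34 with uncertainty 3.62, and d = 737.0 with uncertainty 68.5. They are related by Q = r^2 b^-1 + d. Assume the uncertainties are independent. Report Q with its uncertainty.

4788 ± 745

Let p = r^2·b^-1 = 4051. δp/p = √((2·δr/r)² + (-1·δb/b)²) = √(0.0309 + 0.00265) = 0.183, so δp = 742.
Q = p + d: δQ = √(δp² + δd²) = √(5.5e+05 + 4690) = 745
Q = 4788.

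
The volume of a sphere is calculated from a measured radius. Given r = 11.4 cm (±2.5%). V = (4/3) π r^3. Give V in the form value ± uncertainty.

6210 ± 465 cm^3

V ∝ r^3, so δV/V = |3| · δr/r = 3 × 0.0250 = 0.0750.
V = 6210 cm^3, so δV = 0.0750 × 6210 = 465 cm^3.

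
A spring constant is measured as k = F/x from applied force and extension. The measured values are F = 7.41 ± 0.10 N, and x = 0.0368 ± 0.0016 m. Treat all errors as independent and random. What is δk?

9.17 N/m

Each factor contributes (exponent × relative error)² to (δk/k)²:
  (1·δF/F)² = (1×0.0135)² = 0.000182;  (-1·δx/x)² = (-1×0.0435)² = 0.00189
δk/k = √(0.00207) = 0.0455
k = 201 N/m, so δk = 0.0455 × 201 = 9.17 N/m.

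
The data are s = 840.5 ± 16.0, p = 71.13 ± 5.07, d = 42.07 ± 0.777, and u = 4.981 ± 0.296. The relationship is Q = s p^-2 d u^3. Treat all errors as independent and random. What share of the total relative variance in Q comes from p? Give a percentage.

38.5%

(δQ/Q)² = (1·δs/s)² + (-2·δp/p)² + (1·δd/d)² + (3·δu/u)²
  s term: (1×0.0190)² = 0.000362
  p term: (-2×0.0713)² = 0.0203
  d term: (1×0.0185)² = 0.000341
  u term: (3×0.0594)² = 0.0318
Total = 0.0528. Share from p = 0.0203/0.0528 = 0.385.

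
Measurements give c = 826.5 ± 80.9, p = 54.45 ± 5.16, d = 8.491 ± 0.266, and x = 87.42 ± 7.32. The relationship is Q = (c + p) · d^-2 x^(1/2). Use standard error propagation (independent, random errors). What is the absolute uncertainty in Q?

Let u = c + p = 881.0. δu = √(δc² + δp²) = √(6540 + 26.6) = 81.1, so δu/u = 0.0920.
Q is then a monomial in u, d, x:
δQ/Q = √((δu/u)² + (-2·δd/d)² + (½·δx/x)²) = √(0.00847 + 0.00393 + 0.00175) = 0.119
Q = 114.2, so δQ = 0.119 × 114.2 = 13.6.

13.6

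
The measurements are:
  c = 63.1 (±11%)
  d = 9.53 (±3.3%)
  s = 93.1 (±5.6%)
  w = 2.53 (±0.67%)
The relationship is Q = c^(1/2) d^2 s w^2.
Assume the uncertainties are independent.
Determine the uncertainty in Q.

44500

Relative error in a monomial: (δQ/Q)² = Σ (nᵢ · δxᵢ/xᵢ)².
  (½·δc/c)² = (0.5×0.110)² = 0.00302;  (2·δd/d)² = (2×0.0330)² = 0.00436;  (1·δs/s)² = (1×0.0560)² = 0.00314;  (2·δw/w)² = (2×0.00670)² = 0.000180
δQ/Q = √(0.0107) = 0.103
Q = 4.3e+05, so δQ = 0.103 × 4.3e+05 = 44500.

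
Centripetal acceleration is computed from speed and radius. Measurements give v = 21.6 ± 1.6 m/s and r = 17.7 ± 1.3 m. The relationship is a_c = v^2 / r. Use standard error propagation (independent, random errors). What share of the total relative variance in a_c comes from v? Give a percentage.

80.3%

(δa_c/a_c)² = (2·δv/v)² + (-1·δr/r)²
  v term: (2×0.0741)² = 0.0219
  r term: (-1×0.0734)² = 0.00539
Total = 0.0273. Share from v = 0.0219/0.0273 = 0.803.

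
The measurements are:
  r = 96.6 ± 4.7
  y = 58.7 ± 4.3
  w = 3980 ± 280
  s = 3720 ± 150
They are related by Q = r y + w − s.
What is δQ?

Let p = r·y = 5670. δp/p = √((1·δr/r)² + (1·δy/y)²) = √(0.00237 + 0.00537) = 0.0879, so δp = 499.
Q = p + w − s: δQ = √(δp² + δw² + δs²) = √(2.49e+05 + 78400 + 22500) = 591

591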